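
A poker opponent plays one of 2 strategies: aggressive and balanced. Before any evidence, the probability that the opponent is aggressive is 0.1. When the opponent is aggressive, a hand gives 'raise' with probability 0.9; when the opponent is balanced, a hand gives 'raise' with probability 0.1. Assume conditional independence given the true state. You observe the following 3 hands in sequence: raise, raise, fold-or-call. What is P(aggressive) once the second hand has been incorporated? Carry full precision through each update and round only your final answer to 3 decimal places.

0.900

After 'raise': P(aggressive) = 0.9·0.1000 / (0.9·0.1000 + 0.1·0.9000) ≈ 0.5000
After 'raise': P(aggressive) = 0.9·0.5000 / (0.9·0.5000 + 0.1·0.5000) ≈ 0.9000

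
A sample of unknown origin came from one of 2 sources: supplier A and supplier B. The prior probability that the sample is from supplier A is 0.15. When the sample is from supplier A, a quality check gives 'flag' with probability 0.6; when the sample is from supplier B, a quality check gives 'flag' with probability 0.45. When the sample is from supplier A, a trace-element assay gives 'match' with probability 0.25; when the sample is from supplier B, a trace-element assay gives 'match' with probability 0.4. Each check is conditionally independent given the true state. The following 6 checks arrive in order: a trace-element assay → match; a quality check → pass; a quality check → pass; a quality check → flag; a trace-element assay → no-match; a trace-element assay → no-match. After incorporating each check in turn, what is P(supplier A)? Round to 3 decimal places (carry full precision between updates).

After a trace-element assay='match': P(supplier A) = 0.25·0.1500 / (0.25·0.1500 + 0.4·0.8500) ≈ 0.0993
After a quality check='pass': P(supplier A) = 0.4·0.0993 / (0.4·0.0993 + 0.55·0.9007) ≈ 0.0743
After a quality check='pass': P(supplier A) = 0.4·0.0743 / (0.4·0.0743 + 0.55·0.9257) ≈ 0.0551
After a quality check='flag': P(supplier A) = 0.6·0.0551 / (0.6·0.0551 + 0.45·0.9449) ≈ 0.0722
After a trace-element assay='no-match': P(supplier A) = 0.75·0.0722 / (0.75·0.0722 + 0.6·0.9278) ≈ 0.0886
After a trace-element assay='no-match': P(supplier A) = 0.75·0.0886 / (0.75·0.0886 + 0.6·0.9114) ≈ 0.1084

0.108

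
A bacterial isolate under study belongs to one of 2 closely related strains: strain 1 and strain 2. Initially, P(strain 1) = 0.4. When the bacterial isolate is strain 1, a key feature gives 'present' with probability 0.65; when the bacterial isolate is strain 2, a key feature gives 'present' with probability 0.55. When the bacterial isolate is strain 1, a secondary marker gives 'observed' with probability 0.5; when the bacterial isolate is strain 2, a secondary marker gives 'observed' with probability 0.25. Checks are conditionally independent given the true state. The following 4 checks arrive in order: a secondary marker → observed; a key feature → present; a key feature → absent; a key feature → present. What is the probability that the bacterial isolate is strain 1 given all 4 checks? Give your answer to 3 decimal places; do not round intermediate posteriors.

0.592

After a secondary marker='observed': P(strain 1) = 0.5·0.4000 / (0.5·0.4000 + 0.25·0.6000) ≈ 0.5714
After a key feature='present': P(strain 1) = 0.65·0.5714 / (0.65·0.5714 + 0.55·0.4286) ≈ 0.6118
After a key feature='absent': P(strain 1) = 0.35·0.6118 / (0.35·0.6118 + 0.45·0.3882) ≈ 0.5507
After a key feature='present': P(strain 1) = 0.65·0.5507 / (0.65·0.5507 + 0.55·0.4493) ≈ 0.5916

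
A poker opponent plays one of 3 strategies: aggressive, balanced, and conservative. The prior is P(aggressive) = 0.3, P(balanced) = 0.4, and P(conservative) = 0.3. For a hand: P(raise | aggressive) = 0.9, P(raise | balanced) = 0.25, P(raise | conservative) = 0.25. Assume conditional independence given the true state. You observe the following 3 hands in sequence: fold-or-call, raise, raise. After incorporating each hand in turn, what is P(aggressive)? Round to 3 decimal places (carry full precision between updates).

Apply Bayes' rule sequentially, carrying P(aggressive) forward.
After 'fold-or-call': normaliser = 0.1·0.3000 + 0.75·0.4000 + 0.75·0.3000; P(aggressive) ≈ 0.0541, P(balanced) ≈ 0.5405, P(conservative) ≈ 0.4054
After 'raise': normaliser = 0.9·0.0541 + 0.25·0.5405 + 0.25·0.4054; P(aggressive) ≈ 0.1706, P(balanced) ≈ 0.4739, P(conservative) ≈ 0.3555
After 'raise': normaliser = 0.9·0.1706 + 0.25·0.4739 + 0.25·0.3555; P(aggressive) ≈ 0.4255, P(balanced) ≈ 0.3283, P(conservative) ≈ 0.2462

0.425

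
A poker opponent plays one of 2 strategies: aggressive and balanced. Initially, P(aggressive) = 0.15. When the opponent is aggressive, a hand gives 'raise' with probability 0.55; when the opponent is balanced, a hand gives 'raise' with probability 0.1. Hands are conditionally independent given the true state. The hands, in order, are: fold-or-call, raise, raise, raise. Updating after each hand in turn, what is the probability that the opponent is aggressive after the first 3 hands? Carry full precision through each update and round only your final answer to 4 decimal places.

Apply Bayes' rule sequentially, carrying P(aggressive) forward.
After 'fold-or-call': P(aggressive) = 0.45·0.1500 / (0.45·0.1500 + 0.9·0.8500) ≈ 0.0811
After 'raise': P(aggressive) = 0.55·0.0811 / (0.55·0.0811 + 0.1·0.9189) ≈ 0.3267
After 'raise': P(aggressive) = 0.55·0.3267 / (0.55·0.3267 + 0.1·0.6733) ≈ 0.7275

0.7275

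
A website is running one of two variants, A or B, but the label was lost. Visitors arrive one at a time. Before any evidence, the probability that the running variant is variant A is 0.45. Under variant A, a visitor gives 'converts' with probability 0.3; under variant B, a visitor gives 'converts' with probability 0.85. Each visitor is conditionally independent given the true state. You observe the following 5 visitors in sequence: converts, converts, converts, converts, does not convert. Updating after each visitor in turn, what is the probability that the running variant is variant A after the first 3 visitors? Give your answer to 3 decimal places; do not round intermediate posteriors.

After 'converts': P(A) = 0.3·0.4500 / (0.3·0.4500 + 0.85·0.5500) ≈ 0.2241
After 'converts': P(A) = 0.3·0.2241 / (0.3·0.2241 + 0.85·0.7759) ≈ 0.0925
After 'converts': P(A) = 0.3·0.0925 / (0.3·0.0925 + 0.85·0.9075) ≈ 0.0347

0.035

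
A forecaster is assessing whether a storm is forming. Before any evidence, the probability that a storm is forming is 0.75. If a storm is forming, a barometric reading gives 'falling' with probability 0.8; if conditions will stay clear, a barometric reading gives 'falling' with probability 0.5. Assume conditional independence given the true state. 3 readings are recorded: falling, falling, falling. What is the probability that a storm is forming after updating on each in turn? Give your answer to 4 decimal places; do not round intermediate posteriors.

0.9247

After 'falling': P(storm) = 0.8·0.7500 / (0.8·0.7500 + 0.5·0.2500) ≈ 0.8276
After 'falling': P(storm) = 0.8·0.8276 / (0.8·0.8276 + 0.5·0.1724) ≈ 0.8848
After 'falling': P(storm) = 0.8·0.8848 / (0.8·0.8848 + 0.5·0.1152) ≈ 0.9247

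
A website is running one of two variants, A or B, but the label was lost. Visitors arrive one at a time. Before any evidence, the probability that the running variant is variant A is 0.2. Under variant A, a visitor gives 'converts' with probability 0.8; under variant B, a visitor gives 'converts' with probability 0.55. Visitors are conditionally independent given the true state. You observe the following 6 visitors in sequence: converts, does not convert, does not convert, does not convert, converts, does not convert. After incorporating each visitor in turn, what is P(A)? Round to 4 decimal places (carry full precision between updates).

After 'converts': P(A) = 0.8·0.2000 / (0.8·0.2000 + 0.55·0.8000) ≈ 0.2667
After 'does not convert': P(A) = 0.2·0.2667 / (0.2·0.2667 + 0.45·0.7333) ≈ 0.1391
After 'does not convert': P(A) = 0.2·0.1391 / (0.2·0.1391 + 0.45·0.8609) ≈ 0.0670
After 'does not convert': P(A) = 0.2·0.0670 / (0.2·0.0670 + 0.45·0.9330) ≈ 0.0309
After 'converts': P(A) = 0.8·0.0309 / (0.8·0.0309 + 0.55·0.9691) ≈ 0.0444
After 'does not convert': P(A) = 0.2·0.0444 / (0.2·0.0444 + 0.45·0.9556) ≈ 0.0202

0.0202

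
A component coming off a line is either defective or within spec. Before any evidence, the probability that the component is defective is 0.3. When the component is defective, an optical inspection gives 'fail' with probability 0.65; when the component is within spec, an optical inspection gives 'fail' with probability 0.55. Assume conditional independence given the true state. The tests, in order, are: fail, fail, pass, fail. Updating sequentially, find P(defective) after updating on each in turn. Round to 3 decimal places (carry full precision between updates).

After 'fail': P(defective) = 0.65·0.3000 / (0.65·0.3000 + 0.55·0.7000) ≈ 0.3362
After 'fail': P(defective) = 0.65·0.3362 / (0.65·0.3362 + 0.55·0.6638) ≈ 0.3744
After 'pass': P(defective) = 0.35·0.3744 / (0.35·0.3744 + 0.45·0.6256) ≈ 0.3177
After 'fail': P(defective) = 0.65·0.3177 / (0.65·0.3177 + 0.55·0.6823) ≈ 0.3549

0.355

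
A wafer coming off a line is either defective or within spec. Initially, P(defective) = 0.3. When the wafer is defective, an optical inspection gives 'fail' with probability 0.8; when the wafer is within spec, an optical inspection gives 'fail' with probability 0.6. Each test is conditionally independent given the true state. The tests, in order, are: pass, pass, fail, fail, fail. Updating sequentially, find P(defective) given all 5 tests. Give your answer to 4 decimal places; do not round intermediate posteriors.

After 'pass': P(defective) = 0.2·0.3000 / (0.2·0.3000 + 0.4·0.7000) ≈ 0.1765
After 'pass': P(defective) = 0.2·0.1765 / (0.2·0.1765 + 0.4·0.8235) ≈ 0.0968
After 'fail': P(defective) = 0.8·0.0968 / (0.8·0.0968 + 0.6·0.9032) ≈ 0.1250
After 'fail': P(defective) = 0.8·0.1250 / (0.8·0.1250 + 0.6·0.8750) ≈ 0.1600
After 'fail': P(defective) = 0.8·0.1600 / (0.8·0.1600 + 0.6·0.8400) ≈ 0.2025

0.2025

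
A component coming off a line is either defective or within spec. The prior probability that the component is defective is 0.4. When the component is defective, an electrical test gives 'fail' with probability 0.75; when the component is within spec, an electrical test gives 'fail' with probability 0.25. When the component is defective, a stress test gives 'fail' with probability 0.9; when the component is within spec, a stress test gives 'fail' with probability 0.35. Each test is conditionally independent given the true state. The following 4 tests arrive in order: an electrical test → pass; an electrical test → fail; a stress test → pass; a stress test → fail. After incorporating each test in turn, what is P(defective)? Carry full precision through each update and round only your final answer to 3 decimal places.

0.209

After an electrical test='pass': P(defective) = 0.25·0.4000 / (0.25·0.4000 + 0.75·0.6000) ≈ 0.1818
After an electrical test='fail': P(defective) = 0.75·0.1818 / (0.75·0.1818 + 0.25·0.8182) ≈ 0.4000
After a stress test='pass': P(defective) = 0.1·0.4000 / (0.1·0.4000 + 0.65·0.6000) ≈ 0.0930
After a stress test='fail': P(defective) = 0.9·0.0930 / (0.9·0.0930 + 0.35·0.9070) ≈ 0.2087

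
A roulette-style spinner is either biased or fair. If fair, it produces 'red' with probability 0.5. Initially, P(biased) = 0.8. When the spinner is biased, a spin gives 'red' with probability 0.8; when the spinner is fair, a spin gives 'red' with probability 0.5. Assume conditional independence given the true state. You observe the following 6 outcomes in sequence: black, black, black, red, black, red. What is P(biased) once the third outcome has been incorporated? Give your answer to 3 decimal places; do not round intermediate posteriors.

After 'black': P(biased) = 0.2·0.8000 / (0.2·0.8000 + 0.5·0.2000) ≈ 0.6154
After 'black': P(biased) = 0.2·0.6154 / (0.2·0.6154 + 0.5·0.3846) ≈ 0.3902
After 'black': P(biased) = 0.2·0.3902 / (0.2·0.3902 + 0.5·0.6098) ≈ 0.2038

0.204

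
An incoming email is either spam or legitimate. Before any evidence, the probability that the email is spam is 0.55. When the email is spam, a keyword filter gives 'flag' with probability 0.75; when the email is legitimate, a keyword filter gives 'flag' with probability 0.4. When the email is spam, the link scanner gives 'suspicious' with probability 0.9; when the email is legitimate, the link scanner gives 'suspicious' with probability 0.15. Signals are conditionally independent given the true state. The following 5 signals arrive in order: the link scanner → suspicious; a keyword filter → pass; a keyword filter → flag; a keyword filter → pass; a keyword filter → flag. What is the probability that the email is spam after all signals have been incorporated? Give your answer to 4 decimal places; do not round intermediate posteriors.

After the link scanner='suspicious': P(spam) = 0.9·0.5500 / (0.9·0.5500 + 0.15·0.4500) ≈ 0.8800
After a keyword filter='pass': P(spam) = 0.25·0.8800 / (0.25·0.8800 + 0.6·0.1200) ≈ 0.7534
After a keyword filter='flag': P(spam) = 0.75·0.7534 / (0.75·0.7534 + 0.4·0.2466) ≈ 0.8514
After a keyword filter='pass': P(spam) = 0.25·0.8514 / (0.25·0.8514 + 0.6·0.1486) ≈ 0.7048
After a keyword filter='flag': P(spam) = 0.75·0.7048 / (0.75·0.7048 + 0.4·0.2952) ≈ 0.8174

0.8174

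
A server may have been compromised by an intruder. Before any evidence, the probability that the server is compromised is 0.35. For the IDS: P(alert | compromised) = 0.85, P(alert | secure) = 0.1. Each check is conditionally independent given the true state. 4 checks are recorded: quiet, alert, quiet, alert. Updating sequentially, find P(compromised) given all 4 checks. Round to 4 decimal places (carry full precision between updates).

Apply Bayes' rule sequentially, carrying P(compromised) forward.
After 'quiet': P(compromised) = 0.15·0.3500 / (0.15·0.3500 + 0.9·0.6500) ≈ 0.0824
After 'alert': P(compromised) = 0.85·0.0824 / (0.85·0.0824 + 0.1·0.9176) ≈ 0.4327
After 'quiet': P(compromised) = 0.15·0.4327 / (0.15·0.4327 + 0.9·0.5673) ≈ 0.1128
After 'alert': P(compromised) = 0.85·0.1128 / (0.85·0.1128 + 0.1·0.8872) ≈ 0.5194

0.5194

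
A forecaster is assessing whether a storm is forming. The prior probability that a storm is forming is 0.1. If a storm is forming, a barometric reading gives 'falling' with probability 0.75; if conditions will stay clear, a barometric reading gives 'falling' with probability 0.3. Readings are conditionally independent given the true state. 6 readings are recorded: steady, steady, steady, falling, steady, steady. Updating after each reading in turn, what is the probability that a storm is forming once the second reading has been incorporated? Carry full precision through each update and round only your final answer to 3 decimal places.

0.014

After 'steady': P(storm) = 0.25·0.1000 / (0.25·0.1000 + 0.7·0.9000) ≈ 0.0382
After 'steady': P(storm) = 0.25·0.0382 / (0.25·0.0382 + 0.7·0.9618) ≈ 0.0140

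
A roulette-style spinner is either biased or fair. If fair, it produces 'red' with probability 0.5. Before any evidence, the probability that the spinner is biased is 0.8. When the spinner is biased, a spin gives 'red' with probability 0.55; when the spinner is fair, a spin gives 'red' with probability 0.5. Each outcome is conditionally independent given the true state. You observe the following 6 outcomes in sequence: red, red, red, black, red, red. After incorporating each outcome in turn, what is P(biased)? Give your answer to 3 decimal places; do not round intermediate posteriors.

0.853

After 'red': P(biased) = 0.55·0.8000 / (0.55·0.8000 + 0.5·0.2000) ≈ 0.8148
After 'red': P(biased) = 0.55·0.8148 / (0.55·0.8148 + 0.5·0.1852) ≈ 0.8288
After 'red': P(biased) = 0.55·0.8288 / (0.55·0.8288 + 0.5·0.1712) ≈ 0.8419
After 'black': P(biased) = 0.45·0.8419 / (0.45·0.8419 + 0.5·0.1581) ≈ 0.8273
After 'red': P(biased) = 0.55·0.8273 / (0.55·0.8273 + 0.5·0.1727) ≈ 0.8405
After 'red': P(biased) = 0.55·0.8405 / (0.55·0.8405 + 0.5·0.1595) ≈ 0.8529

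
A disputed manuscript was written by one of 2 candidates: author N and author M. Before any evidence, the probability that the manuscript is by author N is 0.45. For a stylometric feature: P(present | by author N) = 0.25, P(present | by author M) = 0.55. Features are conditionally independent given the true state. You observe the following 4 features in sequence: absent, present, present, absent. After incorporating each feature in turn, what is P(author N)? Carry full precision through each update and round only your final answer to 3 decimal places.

0.320

After 'absent': P(author N) = 0.75·0.4500 / (0.75·0.4500 + 0.45·0.5500) ≈ 0.5769
After 'present': P(author N) = 0.25·0.5769 / (0.25·0.5769 + 0.55·0.4231) ≈ 0.3827
After 'present': P(author N) = 0.25·0.3827 / (0.25·0.3827 + 0.55·0.6173) ≈ 0.2198
After 'absent': P(author N) = 0.75·0.2198 / (0.75·0.2198 + 0.45·0.7802) ≈ 0.3195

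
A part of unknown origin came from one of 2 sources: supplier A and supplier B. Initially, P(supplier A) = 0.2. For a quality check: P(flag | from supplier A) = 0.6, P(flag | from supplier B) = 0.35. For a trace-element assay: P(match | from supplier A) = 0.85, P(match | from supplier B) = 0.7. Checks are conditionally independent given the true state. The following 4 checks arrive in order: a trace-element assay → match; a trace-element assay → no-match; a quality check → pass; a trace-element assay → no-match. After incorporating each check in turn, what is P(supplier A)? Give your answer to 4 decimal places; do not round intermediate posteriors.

After a trace-element assay='match': P(supplier A) = 0.85·0.2000 / (0.85·0.2000 + 0.7·0.8000) ≈ 0.2329
After a trace-element assay='no-match': P(supplier A) = 0.15·0.2329 / (0.15·0.2329 + 0.3·0.7671) ≈ 0.1318
After a quality check='pass': P(supplier A) = 0.4·0.1318 / (0.4·0.1318 + 0.65·0.8682) ≈ 0.0854
After a trace-element assay='no-match': P(supplier A) = 0.15·0.0854 / (0.15·0.0854 + 0.3·0.9146) ≈ 0.0446

0.0446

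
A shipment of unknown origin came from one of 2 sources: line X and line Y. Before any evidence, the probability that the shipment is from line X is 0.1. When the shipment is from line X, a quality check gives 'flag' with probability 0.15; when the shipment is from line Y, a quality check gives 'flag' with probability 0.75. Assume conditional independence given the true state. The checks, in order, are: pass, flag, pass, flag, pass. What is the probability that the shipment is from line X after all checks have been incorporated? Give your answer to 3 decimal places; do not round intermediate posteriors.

After 'pass': P(line X) = 0.85·0.1000 / (0.85·0.1000 + 0.25·0.9000) ≈ 0.2742
After 'flag': P(line X) = 0.15·0.2742 / (0.15·0.2742 + 0.75·0.7258) ≈ 0.0702
After 'pass': P(line X) = 0.85·0.0702 / (0.85·0.0702 + 0.25·0.9298) ≈ 0.2044
After 'flag': P(line X) = 0.15·0.2044 / (0.15·0.2044 + 0.75·0.7956) ≈ 0.0489
After 'pass': P(line X) = 0.85·0.0489 / (0.85·0.0489 + 0.25·0.9511) ≈ 0.1487

0.149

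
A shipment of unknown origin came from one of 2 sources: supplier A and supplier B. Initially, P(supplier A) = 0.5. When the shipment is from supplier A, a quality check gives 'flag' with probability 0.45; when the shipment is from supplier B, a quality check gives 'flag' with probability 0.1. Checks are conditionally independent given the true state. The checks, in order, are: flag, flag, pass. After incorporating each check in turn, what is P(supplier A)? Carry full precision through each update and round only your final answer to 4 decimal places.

0.9252

After 'flag': P(supplier A) = 0.45·0.5000 / (0.45·0.5000 + 0.1·0.5000) ≈ 0.8182
After 'flag': P(supplier A) = 0.45·0.8182 / (0.45·0.8182 + 0.1·0.1818) ≈ 0.9529
After 'pass': P(supplier A) = 0.55·0.9529 / (0.55·0.9529 + 0.9·0.0471) ≈ 0.9252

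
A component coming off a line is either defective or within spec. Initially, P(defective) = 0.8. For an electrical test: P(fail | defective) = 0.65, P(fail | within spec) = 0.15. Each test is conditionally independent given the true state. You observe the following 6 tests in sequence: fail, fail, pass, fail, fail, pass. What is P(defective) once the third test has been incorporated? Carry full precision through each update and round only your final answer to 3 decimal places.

After 'fail': P(defective) = 0.65·0.8000 / (0.65·0.8000 + 0.15·0.2000) ≈ 0.9455
After 'fail': P(defective) = 0.65·0.9455 / (0.65·0.9455 + 0.15·0.0545) ≈ 0.9869
After 'pass': P(defective) = 0.35·0.9869 / (0.35·0.9869 + 0.85·0.0131) ≈ 0.9687

0.969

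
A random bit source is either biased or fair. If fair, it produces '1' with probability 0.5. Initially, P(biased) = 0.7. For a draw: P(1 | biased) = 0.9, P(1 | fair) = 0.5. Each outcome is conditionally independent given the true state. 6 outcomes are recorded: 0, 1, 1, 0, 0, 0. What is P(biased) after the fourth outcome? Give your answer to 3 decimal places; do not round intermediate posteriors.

0.232

Apply Bayes' rule sequentially, carrying P(biased) forward.
After '0': P(biased) = 0.1·0.7000 / (0.1·0.7000 + 0.5·0.3000) ≈ 0.3182
After '1': P(biased) = 0.9·0.3182 / (0.9·0.3182 + 0.5·0.6818) ≈ 0.4565
After '1': P(biased) = 0.9·0.4565 / (0.9·0.4565 + 0.5·0.5435) ≈ 0.6019
After '0': P(biased) = 0.1·0.6019 / (0.1·0.6019 + 0.5·0.3981) ≈ 0.2322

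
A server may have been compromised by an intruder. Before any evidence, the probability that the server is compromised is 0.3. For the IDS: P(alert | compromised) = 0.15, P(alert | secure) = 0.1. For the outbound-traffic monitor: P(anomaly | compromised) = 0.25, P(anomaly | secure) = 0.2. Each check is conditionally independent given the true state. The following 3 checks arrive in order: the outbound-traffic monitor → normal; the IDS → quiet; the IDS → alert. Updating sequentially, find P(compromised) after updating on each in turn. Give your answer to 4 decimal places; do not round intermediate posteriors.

After the outbound-traffic monitor='normal': P(compromised) = 0.75·0.3000 / (0.75·0.3000 + 0.8·0.7000) ≈ 0.2866
After the IDS='quiet': P(compromised) = 0.85·0.2866 / (0.85·0.2866 + 0.9·0.7134) ≈ 0.2751
After the IDS='alert': P(compromised) = 0.15·0.2751 / (0.15·0.2751 + 0.1·0.7249) ≈ 0.3627

0.3627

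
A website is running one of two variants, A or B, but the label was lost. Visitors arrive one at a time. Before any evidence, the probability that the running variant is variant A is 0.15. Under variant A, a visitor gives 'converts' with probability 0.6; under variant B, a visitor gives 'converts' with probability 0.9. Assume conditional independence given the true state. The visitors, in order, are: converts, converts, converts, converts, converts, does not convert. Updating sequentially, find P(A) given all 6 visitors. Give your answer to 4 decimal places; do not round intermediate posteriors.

0.0850

After 'converts': P(A) = 0.6·0.1500 / (0.6·0.1500 + 0.9·0.8500) ≈ 0.1053
After 'converts': P(A) = 0.6·0.1053 / (0.6·0.1053 + 0.9·0.8947) ≈ 0.0727
After 'converts': P(A) = 0.6·0.0727 / (0.6·0.0727 + 0.9·0.9273) ≈ 0.0497
After 'converts': P(A) = 0.6·0.0497 / (0.6·0.0497 + 0.9·0.9503) ≈ 0.0337
After 'converts': P(A) = 0.6·0.0337 / (0.6·0.0337 + 0.9·0.9663) ≈ 0.0227
After 'does not convert': P(A) = 0.4·0.0227 / (0.4·0.0227 + 0.1·0.9773) ≈ 0.0850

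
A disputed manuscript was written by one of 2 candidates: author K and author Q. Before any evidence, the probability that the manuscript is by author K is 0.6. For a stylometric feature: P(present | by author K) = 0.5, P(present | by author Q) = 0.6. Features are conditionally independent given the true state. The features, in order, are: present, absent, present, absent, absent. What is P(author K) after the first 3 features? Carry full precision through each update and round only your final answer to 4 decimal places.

0.5656

After 'present': P(author K) = 0.5·0.6000 / (0.5·0.6000 + 0.6·0.4000) ≈ 0.5556
After 'absent': P(author K) = 0.5·0.5556 / (0.5·0.5556 + 0.4·0.4444) ≈ 0.6098
After 'present': P(author K) = 0.5·0.6098 / (0.5·0.6098 + 0.6·0.3902) ≈ 0.5656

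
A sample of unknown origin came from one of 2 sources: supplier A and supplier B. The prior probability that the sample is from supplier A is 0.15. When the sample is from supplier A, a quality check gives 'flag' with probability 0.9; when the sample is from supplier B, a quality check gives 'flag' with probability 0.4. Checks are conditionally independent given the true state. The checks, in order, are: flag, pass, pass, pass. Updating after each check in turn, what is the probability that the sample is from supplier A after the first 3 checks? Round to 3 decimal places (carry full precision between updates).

After 'flag': P(supplier A) = 0.9·0.1500 / (0.9·0.1500 + 0.4·0.8500) ≈ 0.2842
After 'pass': P(supplier A) = 0.1·0.2842 / (0.1·0.2842 + 0.6·0.7158) ≈ 0.0621
After 'pass': P(supplier A) = 0.1·0.0621 / (0.1·0.0621 + 0.6·0.9379) ≈ 0.0109

0.011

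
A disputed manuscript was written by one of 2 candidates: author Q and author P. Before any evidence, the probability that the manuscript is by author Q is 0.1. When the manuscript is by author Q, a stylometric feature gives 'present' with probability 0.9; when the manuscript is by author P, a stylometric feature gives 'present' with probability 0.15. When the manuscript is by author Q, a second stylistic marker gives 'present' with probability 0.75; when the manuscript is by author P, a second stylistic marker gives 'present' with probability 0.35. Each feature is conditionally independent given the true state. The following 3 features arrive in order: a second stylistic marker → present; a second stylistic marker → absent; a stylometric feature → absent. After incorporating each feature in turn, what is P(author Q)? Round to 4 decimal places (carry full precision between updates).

0.0107

After a second stylistic marker='present': P(author Q) = 0.75·0.1000 / (0.75·0.1000 + 0.35·0.9000) ≈ 0.1923
After a second stylistic marker='absent': P(author Q) = 0.25·0.1923 / (0.25·0.1923 + 0.65·0.8077) ≈ 0.0839
After a stylometric feature='absent': P(author Q) = 0.1·0.0839 / (0.1·0.0839 + 0.85·0.9161) ≈ 0.0107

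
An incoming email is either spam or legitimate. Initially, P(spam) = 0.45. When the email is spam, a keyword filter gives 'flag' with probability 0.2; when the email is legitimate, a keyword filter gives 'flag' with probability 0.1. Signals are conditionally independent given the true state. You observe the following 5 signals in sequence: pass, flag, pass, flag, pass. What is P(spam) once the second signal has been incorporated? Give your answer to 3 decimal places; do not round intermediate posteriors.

0.593

After 'pass': P(spam) = 0.8·0.4500 / (0.8·0.4500 + 0.9·0.5500) ≈ 0.4211
After 'flag': P(spam) = 0.2·0.4211 / (0.2·0.4211 + 0.1·0.5789) ≈ 0.5926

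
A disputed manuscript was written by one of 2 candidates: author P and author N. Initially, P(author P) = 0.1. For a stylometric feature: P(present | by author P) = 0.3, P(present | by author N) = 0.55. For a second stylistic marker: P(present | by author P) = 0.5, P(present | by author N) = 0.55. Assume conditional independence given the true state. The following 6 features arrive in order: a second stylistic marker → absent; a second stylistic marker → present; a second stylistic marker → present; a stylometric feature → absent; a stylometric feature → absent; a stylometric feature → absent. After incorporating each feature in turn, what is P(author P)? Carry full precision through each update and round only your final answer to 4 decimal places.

0.2775

After a second stylistic marker='absent': P(author P) = 0.5·0.1000 / (0.5·0.1000 + 0.45·0.9000) ≈ 0.1099
After a second stylistic marker='present': P(author P) = 0.5·0.1099 / (0.5·0.1099 + 0.55·0.8901) ≈ 0.1009
After a second stylistic marker='present': P(author P) = 0.5·0.1009 / (0.5·0.1009 + 0.55·0.8991) ≈ 0.0926
After a stylometric feature='absent': P(author P) = 0.7·0.0926 / (0.7·0.0926 + 0.45·0.9074) ≈ 0.1370
After a stylometric feature='absent': P(author P) = 0.7·0.1370 / (0.7·0.1370 + 0.45·0.8630) ≈ 0.1980
After a stylometric feature='absent': P(author P) = 0.7·0.1980 / (0.7·0.1980 + 0.45·0.8020) ≈ 0.2775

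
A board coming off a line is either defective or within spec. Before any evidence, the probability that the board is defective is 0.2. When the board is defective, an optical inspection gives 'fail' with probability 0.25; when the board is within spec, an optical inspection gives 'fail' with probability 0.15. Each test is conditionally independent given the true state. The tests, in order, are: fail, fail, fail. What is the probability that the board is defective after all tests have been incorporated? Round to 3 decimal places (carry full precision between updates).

0.536

After 'fail': P(defective) = 0.25·0.2000 / (0.25·0.2000 + 0.15·0.8000) ≈ 0.2941
After 'fail': P(defective) = 0.25·0.2941 / (0.25·0.2941 + 0.15·0.7059) ≈ 0.4098
After 'fail': P(defective) = 0.25·0.4098 / (0.25·0.4098 + 0.15·0.5902) ≈ 0.5365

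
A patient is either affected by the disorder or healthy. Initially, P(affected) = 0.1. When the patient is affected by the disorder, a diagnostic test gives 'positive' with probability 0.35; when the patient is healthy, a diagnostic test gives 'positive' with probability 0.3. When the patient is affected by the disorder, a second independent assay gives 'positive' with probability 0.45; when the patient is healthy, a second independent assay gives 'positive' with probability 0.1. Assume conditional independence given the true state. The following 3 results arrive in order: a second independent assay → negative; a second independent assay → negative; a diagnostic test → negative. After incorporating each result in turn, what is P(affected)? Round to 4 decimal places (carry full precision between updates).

0.0371

After a second independent assay='negative': P(affected) = 0.55·0.1000 / (0.55·0.1000 + 0.9·0.9000) ≈ 0.0636
After a second independent assay='negative': P(affected) = 0.55·0.0636 / (0.55·0.0636 + 0.9·0.9364) ≈ 0.0398
After a diagnostic test='negative': P(affected) = 0.65·0.0398 / (0.65·0.0398 + 0.7·0.9602) ≈ 0.0371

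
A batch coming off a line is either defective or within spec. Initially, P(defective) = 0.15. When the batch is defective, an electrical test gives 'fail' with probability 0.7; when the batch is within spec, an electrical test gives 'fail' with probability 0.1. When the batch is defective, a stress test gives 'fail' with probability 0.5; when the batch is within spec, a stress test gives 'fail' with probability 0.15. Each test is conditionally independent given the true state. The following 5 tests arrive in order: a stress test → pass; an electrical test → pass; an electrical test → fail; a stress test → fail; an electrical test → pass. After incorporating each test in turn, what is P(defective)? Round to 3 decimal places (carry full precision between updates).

After a stress test='pass': P(defective) = 0.5·0.1500 / (0.5·0.1500 + 0.85·0.8500) ≈ 0.0940
After an electrical test='pass': P(defective) = 0.3·0.0940 / (0.3·0.0940 + 0.9·0.9060) ≈ 0.0334
After an electrical test='fail': P(defective) = 0.7·0.0334 / (0.7·0.0334 + 0.1·0.9666) ≈ 0.1950
After a stress test='fail': P(defective) = 0.5·0.1950 / (0.5·0.1950 + 0.15·0.8050) ≈ 0.4467
After an electrical test='pass': P(defective) = 0.3·0.4467 / (0.3·0.4467 + 0.9·0.5533) ≈ 0.2121

0.212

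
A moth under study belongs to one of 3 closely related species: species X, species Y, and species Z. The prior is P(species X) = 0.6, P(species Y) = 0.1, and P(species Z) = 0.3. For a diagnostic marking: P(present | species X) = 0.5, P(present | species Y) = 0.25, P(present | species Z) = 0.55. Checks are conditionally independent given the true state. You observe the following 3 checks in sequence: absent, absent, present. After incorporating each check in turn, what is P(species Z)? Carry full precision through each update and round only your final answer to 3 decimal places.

After 'absent': normaliser = 0.5·0.6000 + 0.75·0.1000 + 0.45·0.3000; P(species X) ≈ 0.5882, P(species Y) ≈ 0.1471, P(species Z) ≈ 0.2647
After 'absent': normaliser = 0.5·0.5882 + 0.75·0.1471 + 0.45·0.2647; P(species X) ≈ 0.5618, P(species Y) ≈ 0.2107, P(species Z) ≈ 0.2275
After 'present': normaliser = 0.5·0.5618 + 0.25·0.2107 + 0.55·0.2275; P(species X) ≈ 0.6124, P(species Y) ≈ 0.1148, P(species Z) ≈ 0.2728

0.273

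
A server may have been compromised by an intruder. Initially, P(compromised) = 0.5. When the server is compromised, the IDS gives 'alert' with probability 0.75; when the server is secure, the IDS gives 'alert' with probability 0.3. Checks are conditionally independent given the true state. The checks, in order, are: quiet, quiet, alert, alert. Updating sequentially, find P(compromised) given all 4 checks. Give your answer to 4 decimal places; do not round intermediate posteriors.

0.4436

Apply Bayes' rule sequentially, carrying P(compromised) forward.
After 'quiet': P(compromised) = 0.25·0.5000 / (0.25·0.5000 + 0.7·0.5000) ≈ 0.2632
After 'quiet': P(compromised) = 0.25·0.2632 / (0.25·0.2632 + 0.7·0.7368) ≈ 0.1131
After 'alert': P(compromised) = 0.75·0.1131 / (0.75·0.1131 + 0.3·0.8869) ≈ 0.2418
After 'alert': P(compromised) = 0.75·0.2418 / (0.75·0.2418 + 0.3·0.7582) ≈ 0.4436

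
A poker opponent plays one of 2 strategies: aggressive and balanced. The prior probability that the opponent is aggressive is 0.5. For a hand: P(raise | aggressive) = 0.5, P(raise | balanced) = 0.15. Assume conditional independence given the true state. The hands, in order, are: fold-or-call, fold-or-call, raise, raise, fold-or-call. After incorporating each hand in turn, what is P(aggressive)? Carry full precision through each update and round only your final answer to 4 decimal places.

0.6934

After 'fold-or-call': P(aggressive) = 0.5·0.5000 / (0.5·0.5000 + 0.85·0.5000) ≈ 0.3704
After 'fold-or-call': P(aggressive) = 0.5·0.3704 / (0.5·0.3704 + 0.85·0.6296) ≈ 0.2571
After 'raise': P(aggressive) = 0.5·0.2571 / (0.5·0.2571 + 0.15·0.7429) ≈ 0.5356
After 'raise': P(aggressive) = 0.5·0.5356 / (0.5·0.5356 + 0.15·0.4644) ≈ 0.7936
After 'fold-or-call': P(aggressive) = 0.5·0.7936 / (0.5·0.7936 + 0.85·0.2064) ≈ 0.6934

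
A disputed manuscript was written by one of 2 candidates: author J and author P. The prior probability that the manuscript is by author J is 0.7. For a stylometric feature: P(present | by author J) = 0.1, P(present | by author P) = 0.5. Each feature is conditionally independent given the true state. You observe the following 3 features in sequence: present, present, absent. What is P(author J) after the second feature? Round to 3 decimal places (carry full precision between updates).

Each posterior becomes the prior for the next update.
After 'present': P(author J) = 0.1·0.7000 / (0.1·0.7000 + 0.5·0.3000) ≈ 0.3182
After 'present': P(author J) = 0.1·0.3182 / (0.1·0.3182 + 0.5·0.6818) ≈ 0.0854

0.085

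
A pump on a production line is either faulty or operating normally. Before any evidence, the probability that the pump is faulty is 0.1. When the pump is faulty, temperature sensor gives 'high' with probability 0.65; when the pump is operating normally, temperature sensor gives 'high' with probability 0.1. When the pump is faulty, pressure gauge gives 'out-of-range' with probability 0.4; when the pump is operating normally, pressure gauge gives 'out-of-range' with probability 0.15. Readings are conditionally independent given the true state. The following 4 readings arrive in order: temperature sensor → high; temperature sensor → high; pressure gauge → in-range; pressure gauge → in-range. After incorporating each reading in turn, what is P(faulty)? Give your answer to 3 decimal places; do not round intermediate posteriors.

After temperature sensor='high': P(faulty) = 0.65·0.1000 / (0.65·0.1000 + 0.1·0.9000) ≈ 0.4194
After temperature sensor='high': P(faulty) = 0.65·0.4194 / (0.65·0.4194 + 0.1·0.5806) ≈ 0.8244
After pressure gauge='in-range': P(faulty) = 0.6·0.8244 / (0.6·0.8244 + 0.85·0.1756) ≈ 0.7682
After pressure gauge='in-range': P(faulty) = 0.6·0.7682 / (0.6·0.7682 + 0.85·0.2318) ≈ 0.7005

0.701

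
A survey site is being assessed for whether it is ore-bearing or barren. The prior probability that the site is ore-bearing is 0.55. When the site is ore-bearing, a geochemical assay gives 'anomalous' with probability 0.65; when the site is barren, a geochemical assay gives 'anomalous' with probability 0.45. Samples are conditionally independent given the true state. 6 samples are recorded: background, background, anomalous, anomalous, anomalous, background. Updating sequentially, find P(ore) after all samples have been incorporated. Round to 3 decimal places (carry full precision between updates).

0.487

Each posterior becomes the prior for the next update.
After 'background': P(ore) = 0.35·0.5500 / (0.35·0.5500 + 0.55·0.4500) ≈ 0.4375
After 'background': P(ore) = 0.35·0.4375 / (0.35·0.4375 + 0.55·0.5625) ≈ 0.3311
After 'anomalous': P(ore) = 0.65·0.3311 / (0.65·0.3311 + 0.45·0.6689) ≈ 0.4169
After 'anomalous': P(ore) = 0.65·0.4169 / (0.65·0.4169 + 0.45·0.5831) ≈ 0.5080
After 'anomalous': P(ore) = 0.65·0.5080 / (0.65·0.5080 + 0.45·0.4920) ≈ 0.5987
After 'background': P(ore) = 0.35·0.5987 / (0.35·0.5987 + 0.55·0.4013) ≈ 0.4870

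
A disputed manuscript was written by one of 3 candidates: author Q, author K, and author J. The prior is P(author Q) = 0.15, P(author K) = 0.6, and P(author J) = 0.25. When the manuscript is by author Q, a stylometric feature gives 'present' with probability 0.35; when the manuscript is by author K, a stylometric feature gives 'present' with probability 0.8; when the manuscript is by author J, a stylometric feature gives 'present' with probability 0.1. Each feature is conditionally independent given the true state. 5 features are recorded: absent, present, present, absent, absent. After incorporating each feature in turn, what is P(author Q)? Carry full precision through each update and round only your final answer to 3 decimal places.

After 'absent': normaliser = 0.65·0.1500 + 0.2·0.6000 + 0.9·0.2500; P(author Q) ≈ 0.2203, P(author K) ≈ 0.2712, P(author J) ≈ 0.5085
After 'present': normaliser = 0.35·0.2203 + 0.8·0.2712 + 0.1·0.5085; P(author Q) ≈ 0.2236, P(author K) ≈ 0.6290, P(author J) ≈ 0.1474
After 'present': normaliser = 0.35·0.2236 + 0.8·0.6290 + 0.1·0.1474; P(author Q) ≈ 0.1313, P(author K) ≈ 0.8440, P(author J) ≈ 0.0247
After 'absent': normaliser = 0.65·0.1313 + 0.2·0.8440 + 0.9·0.0247; P(author Q) ≈ 0.3087, P(author K) ≈ 0.6108, P(author J) ≈ 0.0805
After 'absent': normaliser = 0.65·0.3087 + 0.2·0.6108 + 0.9·0.0805; P(author Q) ≈ 0.5076, P(author K) ≈ 0.3090, P(author J) ≈ 0.1833

0.508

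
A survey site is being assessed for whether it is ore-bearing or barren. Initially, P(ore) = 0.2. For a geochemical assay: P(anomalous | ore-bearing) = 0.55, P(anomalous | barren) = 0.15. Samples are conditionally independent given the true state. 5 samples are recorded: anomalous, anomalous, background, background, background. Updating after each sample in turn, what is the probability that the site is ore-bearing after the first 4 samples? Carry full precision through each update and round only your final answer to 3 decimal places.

0.485

After 'anomalous': P(ore) = 0.55·0.2000 / (0.55·0.2000 + 0.15·0.8000) ≈ 0.4783
After 'anomalous': P(ore) = 0.55·0.4783 / (0.55·0.4783 + 0.15·0.5217) ≈ 0.7707
After 'background': P(ore) = 0.45·0.7707 / (0.45·0.7707 + 0.85·0.2293) ≈ 0.6402
After 'background': P(ore) = 0.45·0.6402 / (0.45·0.6402 + 0.85·0.3598) ≈ 0.4851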